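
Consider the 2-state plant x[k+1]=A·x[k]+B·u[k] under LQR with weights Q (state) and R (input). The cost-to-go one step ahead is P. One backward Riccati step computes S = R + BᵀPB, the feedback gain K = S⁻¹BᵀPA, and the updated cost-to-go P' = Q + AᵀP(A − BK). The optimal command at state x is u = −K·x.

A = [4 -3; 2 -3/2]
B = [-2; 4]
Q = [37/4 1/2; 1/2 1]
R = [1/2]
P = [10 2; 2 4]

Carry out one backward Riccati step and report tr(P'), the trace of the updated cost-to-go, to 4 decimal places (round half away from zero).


322.8362

BᵀP = [-12.0000 12.0000]
S = R + BᵀPB = [1/2] + [72.0000] = [72.5000]
BᵀPA = [-24.0000 18.0000]
K = S⁻¹·BᵀPA = [-0.3310 0.2483]
A−BK = [3.3379 -2.5034; 3.3241 -2.4931]
AᵀP(A−BK) = [200.0552 -150.0414; -150.0414 112.5310]
P' = Q + AᵀP(A−BK) = [209.3052 -149.5414; -149.5414 113.5310]
tr(P') = 322.8362


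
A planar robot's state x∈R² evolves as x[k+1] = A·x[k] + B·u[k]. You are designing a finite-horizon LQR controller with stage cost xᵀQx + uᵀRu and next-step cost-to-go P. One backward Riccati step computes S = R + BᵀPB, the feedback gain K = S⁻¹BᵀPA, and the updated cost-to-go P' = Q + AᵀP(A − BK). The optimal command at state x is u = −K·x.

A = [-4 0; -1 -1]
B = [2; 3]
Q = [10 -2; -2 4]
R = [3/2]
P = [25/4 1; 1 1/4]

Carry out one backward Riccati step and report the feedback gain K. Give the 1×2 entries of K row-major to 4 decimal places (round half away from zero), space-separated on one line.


BᵀP = [15.5000 2.7500]
S = R + BᵀPB = [3/2] + [39.2500] = [40.7500]
BᵀPA = [-64.7500 -2.7500]
K = S⁻¹·BᵀPA = [-1.5890 -0.0675]
A−BK = [-0.8221 0.1350; 3.7669 -0.7975]
AᵀP(A−BK) = [5.3650 -0.1196; -0.1196 0.0644]
P' = Q + AᵀP(A−BK) = [15.3650 -2.1196; -2.1196 4.0644]
tr(P') = 19.4294

-1.5890 -0.0675


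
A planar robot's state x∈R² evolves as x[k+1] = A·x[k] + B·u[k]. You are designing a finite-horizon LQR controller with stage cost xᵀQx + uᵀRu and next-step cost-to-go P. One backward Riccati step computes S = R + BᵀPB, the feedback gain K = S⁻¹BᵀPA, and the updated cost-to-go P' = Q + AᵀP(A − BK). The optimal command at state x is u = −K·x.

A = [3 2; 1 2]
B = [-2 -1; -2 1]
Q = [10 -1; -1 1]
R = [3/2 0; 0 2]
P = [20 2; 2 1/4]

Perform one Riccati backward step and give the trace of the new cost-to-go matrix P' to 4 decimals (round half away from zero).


BᵀP = [-44.0000 -4.5000; -18.0000 -1.7500]
S = R + BᵀPB = [3/2 0; 0 2] + [97.0000 39.5000; 39.5000 16.2500] = [98.5000 39.5000; 39.5000 18.2500]
BᵀPA = [-136.5000 -97.0000; -55.7500 -39.5000]
K = S⁻¹·BᵀPA = [-1.2175 -0.8847; -0.4197 -0.2496]
A−BK = [0.1453 -0.0190; -1.0153 0.4803]
AᵀP(A−BK) = [2.6656 1.8262; 1.8262 1.3270]
P' = Q + AᵀP(A−BK) = [12.6656 0.8262; 0.8262 2.3270]
tr(P') = 14.9926

14.9926


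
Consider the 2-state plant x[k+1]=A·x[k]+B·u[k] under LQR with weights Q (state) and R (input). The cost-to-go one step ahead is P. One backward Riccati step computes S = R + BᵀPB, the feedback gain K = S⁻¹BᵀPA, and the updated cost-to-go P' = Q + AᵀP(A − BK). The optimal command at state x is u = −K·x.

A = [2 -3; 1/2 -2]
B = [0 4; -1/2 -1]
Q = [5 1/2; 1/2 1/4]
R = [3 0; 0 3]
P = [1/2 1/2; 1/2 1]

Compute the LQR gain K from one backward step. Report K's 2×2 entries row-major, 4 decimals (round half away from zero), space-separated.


BᵀP = [-0.2500 -0.5000; 1.5000 1.0000]
S = R + BᵀPB = [3 0; 0 3] + [0.2500 -0.5000; -0.5000 5.0000] = [3.2500 -0.5000; -0.5000 8.0000]
BᵀPA = [-0.7500 1.7500; 3.5000 -6.5000]
K = S⁻¹·BᵀPA = [-0.1650 0.4175; 0.4272 -0.7864]
A−BK = [0.2913 0.1456; 0.8447 -2.5777]
AᵀP(A−BK) = [1.6311 -3.6845; -3.6845 8.6578]
P' = Q + AᵀP(A−BK) = [6.6311 -3.1845; -3.1845 8.9078]
tr(P') = 15.5388

-0.1650 0.4175 0.4272 -0.7864


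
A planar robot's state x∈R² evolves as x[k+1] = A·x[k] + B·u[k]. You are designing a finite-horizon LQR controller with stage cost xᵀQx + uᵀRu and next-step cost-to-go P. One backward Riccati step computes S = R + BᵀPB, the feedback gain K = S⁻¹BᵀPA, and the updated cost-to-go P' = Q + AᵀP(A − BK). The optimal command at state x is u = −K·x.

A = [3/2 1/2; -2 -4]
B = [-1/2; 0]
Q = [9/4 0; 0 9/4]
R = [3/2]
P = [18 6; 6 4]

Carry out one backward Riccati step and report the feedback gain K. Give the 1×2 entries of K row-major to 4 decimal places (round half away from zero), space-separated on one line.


BᵀP = [-9.0000 -3.0000]
S = R + BᵀPB = [3/2] + [4.5000] = [6.0000]
BᵀPA = [-7.5000 7.5000]
K = S⁻¹·BᵀPA = [-1.2500 1.2500]
A−BK = [0.8750 1.1250; -2.0000 -4.0000]
AᵀP(A−BK) = [11.1250 12.8750; 12.8750 35.1250]
P' = Q + AᵀP(A−BK) = [13.3750 12.8750; 12.8750 37.3750]
tr(P') = 50.7500

-1.2500 1.2500


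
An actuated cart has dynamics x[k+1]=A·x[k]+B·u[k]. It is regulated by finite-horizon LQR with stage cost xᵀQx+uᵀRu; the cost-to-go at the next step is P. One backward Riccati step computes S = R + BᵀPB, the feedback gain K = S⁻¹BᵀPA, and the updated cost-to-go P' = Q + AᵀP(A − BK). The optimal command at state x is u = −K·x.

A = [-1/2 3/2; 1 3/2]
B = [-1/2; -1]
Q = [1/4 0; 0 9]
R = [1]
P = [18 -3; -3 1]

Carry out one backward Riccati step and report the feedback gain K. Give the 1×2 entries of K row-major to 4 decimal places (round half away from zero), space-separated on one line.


BᵀP = [-6.0000 0.5000]
S = R + BᵀPB = [1] + [2.5000] = [3.5000]
BᵀPA = [3.5000 -8.2500]
K = S⁻¹·BᵀPA = [1.0000 -2.3571]
A−BK = [0.0000 0.3214; 2.0000 -0.8571]
AᵀP(A−BK) = [5.0000 -6.0000; -6.0000 9.8036]
P' = Q + AᵀP(A−BK) = [5.2500 -6.0000; -6.0000 18.8036]
tr(P') = 24.0536

1.0000 -2.3571


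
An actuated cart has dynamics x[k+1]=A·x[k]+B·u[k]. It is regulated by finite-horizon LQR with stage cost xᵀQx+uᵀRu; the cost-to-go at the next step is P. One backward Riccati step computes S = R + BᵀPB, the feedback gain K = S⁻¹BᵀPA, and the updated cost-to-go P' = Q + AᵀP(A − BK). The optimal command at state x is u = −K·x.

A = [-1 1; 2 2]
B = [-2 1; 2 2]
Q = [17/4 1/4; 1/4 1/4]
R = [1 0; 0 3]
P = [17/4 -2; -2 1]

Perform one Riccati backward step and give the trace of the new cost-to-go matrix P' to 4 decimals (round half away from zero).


BᵀP = [-12.5000 6.0000; 0.2500 0.0000]
S = R + BᵀPB = [1 0; 0 3] + [37.0000 -0.5000; -0.5000 0.2500] = [38.0000 -0.5000; -0.5000 3.2500]
BᵀPA = [24.5000 -0.5000; -0.2500 0.2500]
K = S⁻¹·BᵀPA = [0.6450 -0.0122; 0.0223 0.0751]
A−BK = [0.2677 0.9006; 0.6653 1.8742]
AᵀP(A−BK) = [0.4523 0.0669; 0.0669 0.2252]
P' = Q + AᵀP(A−BK) = [4.7023 0.3169; 0.3169 0.4752]
tr(P') = 5.1775

5.1775


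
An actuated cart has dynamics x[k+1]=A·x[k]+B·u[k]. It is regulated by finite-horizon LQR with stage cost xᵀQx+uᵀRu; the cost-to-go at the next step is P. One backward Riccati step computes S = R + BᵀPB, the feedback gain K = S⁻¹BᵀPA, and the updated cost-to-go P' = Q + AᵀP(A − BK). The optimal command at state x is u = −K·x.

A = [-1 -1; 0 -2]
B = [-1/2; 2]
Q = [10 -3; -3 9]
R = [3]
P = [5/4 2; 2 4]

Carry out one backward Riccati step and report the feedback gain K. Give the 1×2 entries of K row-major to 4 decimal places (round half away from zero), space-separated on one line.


-0.2204 -1.1347

BᵀP = [3.3750 7.0000]
S = R + BᵀPB = [3] + [12.3125] = [15.3125]
BᵀPA = [-3.3750 -17.3750]
K = S⁻¹·BᵀPA = [-0.2204 -1.1347]
A−BK = [-1.1102 -1.5673; 0.4408 0.2694]
AᵀP(A−BK) = [0.5061 1.4204; 1.4204 5.5347]
P' = Q + AᵀP(A−BK) = [10.5061 -1.5796; -1.5796 14.5347]
tr(P') = 25.0408


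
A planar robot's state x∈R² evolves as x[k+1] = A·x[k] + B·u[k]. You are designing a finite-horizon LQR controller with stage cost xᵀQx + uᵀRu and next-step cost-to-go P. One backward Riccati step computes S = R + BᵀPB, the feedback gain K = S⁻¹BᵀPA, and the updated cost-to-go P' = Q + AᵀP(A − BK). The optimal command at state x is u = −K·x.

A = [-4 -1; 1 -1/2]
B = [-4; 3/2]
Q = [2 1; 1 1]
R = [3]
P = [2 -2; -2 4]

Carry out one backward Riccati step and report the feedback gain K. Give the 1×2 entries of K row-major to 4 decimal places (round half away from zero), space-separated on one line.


0.8529 0.0588

BᵀP = [-11.0000 14.0000]
S = R + BᵀPB = [3] + [65.0000] = [68.0000]
BᵀPA = [58.0000 4.0000]
K = S⁻¹·BᵀPA = [0.8529 0.0588]
A−BK = [-0.5882 -0.7647; -0.2794 -0.5882]
AᵀP(A−BK) = [2.5294 0.5882; 0.5882 0.7647]
P' = Q + AᵀP(A−BK) = [4.5294 1.5882; 1.5882 1.7647]
tr(P') = 6.2941


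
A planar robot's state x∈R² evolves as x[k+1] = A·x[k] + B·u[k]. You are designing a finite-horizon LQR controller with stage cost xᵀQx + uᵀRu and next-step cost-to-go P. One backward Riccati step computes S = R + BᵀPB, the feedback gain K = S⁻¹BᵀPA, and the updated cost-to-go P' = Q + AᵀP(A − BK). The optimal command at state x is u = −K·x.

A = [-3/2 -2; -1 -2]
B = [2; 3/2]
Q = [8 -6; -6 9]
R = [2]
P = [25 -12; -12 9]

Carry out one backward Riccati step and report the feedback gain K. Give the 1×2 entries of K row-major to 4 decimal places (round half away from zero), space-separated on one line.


BᵀP = [32.0000 -10.5000]
S = R + BᵀPB = [2] + [48.2500] = [50.2500]
BᵀPA = [-37.5000 -43.0000]
K = S⁻¹·BᵀPA = [-0.7463 -0.8557]
A−BK = [-0.0075 -0.2886; 0.1194 -0.7164]
AᵀP(A−BK) = [1.2649 0.9104; 0.9104 3.2040]
P' = Q + AᵀP(A−BK) = [9.2649 -5.0896; -5.0896 12.2040]
tr(P') = 21.4689

-0.7463 -0.8557


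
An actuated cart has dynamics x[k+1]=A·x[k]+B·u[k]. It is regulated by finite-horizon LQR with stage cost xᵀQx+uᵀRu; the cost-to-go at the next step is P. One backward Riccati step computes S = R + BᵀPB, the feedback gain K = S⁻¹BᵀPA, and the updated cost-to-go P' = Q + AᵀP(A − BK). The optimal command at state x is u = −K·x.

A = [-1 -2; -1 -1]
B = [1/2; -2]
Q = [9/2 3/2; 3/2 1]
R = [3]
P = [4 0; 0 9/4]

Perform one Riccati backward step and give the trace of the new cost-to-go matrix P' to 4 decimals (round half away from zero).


BᵀP = [2.0000 -4.5000]
S = R + BᵀPB = [3] + [10.0000] = [13.0000]
BᵀPA = [2.5000 0.5000]
K = S⁻¹·BᵀPA = [0.1923 0.0385]
A−BK = [-1.0962 -2.0192; -0.6154 -0.9231]
AᵀP(A−BK) = [5.7692 10.1538; 10.1538 18.2308]
P' = Q + AᵀP(A−BK) = [10.2692 11.6538; 11.6538 19.2308]
tr(P') = 29.5000

29.5000


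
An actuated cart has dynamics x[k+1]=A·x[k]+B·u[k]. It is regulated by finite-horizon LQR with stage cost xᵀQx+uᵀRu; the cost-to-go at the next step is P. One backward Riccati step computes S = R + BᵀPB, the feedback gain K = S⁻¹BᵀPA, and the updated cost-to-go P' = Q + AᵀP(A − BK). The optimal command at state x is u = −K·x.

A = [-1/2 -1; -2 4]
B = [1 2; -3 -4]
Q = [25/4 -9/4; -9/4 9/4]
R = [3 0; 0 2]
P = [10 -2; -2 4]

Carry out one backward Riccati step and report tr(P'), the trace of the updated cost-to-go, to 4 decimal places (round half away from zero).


19.1780

BᵀP = [16.0000 -14.0000; 28.0000 -20.0000]
S = R + BᵀPB = [3 0; 0 2] + [58.0000 88.0000; 88.0000 136.0000] = [61.0000 88.0000; 88.0000 138.0000]
BᵀPA = [20.0000 -72.0000; 26.0000 -108.0000]
K = S⁻¹·BᵀPA = [0.7003 -0.6409; -0.2582 -0.3739]
A−BK = [-0.6840 0.3887; -0.9318 0.5816]
AᵀP(A−BK) = [7.2062 -4.4599; -4.4599 3.4718]
P' = Q + AᵀP(A−BK) = [13.4562 -6.7099; -6.7099 5.7218]
tr(P') = 19.1780


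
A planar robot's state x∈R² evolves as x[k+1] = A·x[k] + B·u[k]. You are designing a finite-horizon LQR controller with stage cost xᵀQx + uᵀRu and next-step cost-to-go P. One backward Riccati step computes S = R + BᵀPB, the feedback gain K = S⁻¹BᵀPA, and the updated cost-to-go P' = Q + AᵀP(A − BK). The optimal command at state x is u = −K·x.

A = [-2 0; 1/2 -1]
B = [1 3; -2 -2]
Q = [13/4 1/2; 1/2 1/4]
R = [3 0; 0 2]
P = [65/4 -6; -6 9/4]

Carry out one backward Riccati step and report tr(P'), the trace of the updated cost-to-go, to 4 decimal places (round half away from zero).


BᵀP = [28.2500 -10.5000; 60.7500 -22.5000]
S = R + BᵀPB = [3 0; 0 2] + [49.2500 105.7500; 105.7500 227.2500] = [52.2500 105.7500; 105.7500 229.2500]
BᵀPA = [-61.7500 10.5000; -132.7500 22.5000]
K = S⁻¹·BᵀPA = [-0.1482 0.0349; -0.5107 0.0820]
A−BK = [-0.3197 -0.2810; -0.8178 -0.7661]
AᵀP(A−BK) = [0.6158 -0.0782; -0.0782 0.0375]
P' = Q + AᵀP(A−BK) = [3.8658 0.4218; 0.4218 0.2875]
tr(P') = 4.1533

4.1533


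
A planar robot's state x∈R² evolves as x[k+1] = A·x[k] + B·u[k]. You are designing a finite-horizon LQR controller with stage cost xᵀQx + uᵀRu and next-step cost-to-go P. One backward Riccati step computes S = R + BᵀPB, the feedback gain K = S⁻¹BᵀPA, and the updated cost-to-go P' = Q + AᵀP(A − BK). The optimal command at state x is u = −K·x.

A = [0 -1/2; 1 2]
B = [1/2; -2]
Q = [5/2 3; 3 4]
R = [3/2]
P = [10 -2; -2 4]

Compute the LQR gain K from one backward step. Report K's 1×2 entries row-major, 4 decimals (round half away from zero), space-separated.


-0.3750 -0.9375

BᵀP = [9.0000 -9.0000]
S = R + BᵀPB = [3/2] + [22.5000] = [24.0000]
BᵀPA = [-9.0000 -22.5000]
K = S⁻¹·BᵀPA = [-0.3750 -0.9375]
A−BK = [0.1875 -0.0313; 0.2500 0.1250]
AᵀP(A−BK) = [0.6250 0.5625; 0.5625 1.4063]
P' = Q + AᵀP(A−BK) = [3.1250 3.5625; 3.5625 5.4063]
tr(P') = 8.5313


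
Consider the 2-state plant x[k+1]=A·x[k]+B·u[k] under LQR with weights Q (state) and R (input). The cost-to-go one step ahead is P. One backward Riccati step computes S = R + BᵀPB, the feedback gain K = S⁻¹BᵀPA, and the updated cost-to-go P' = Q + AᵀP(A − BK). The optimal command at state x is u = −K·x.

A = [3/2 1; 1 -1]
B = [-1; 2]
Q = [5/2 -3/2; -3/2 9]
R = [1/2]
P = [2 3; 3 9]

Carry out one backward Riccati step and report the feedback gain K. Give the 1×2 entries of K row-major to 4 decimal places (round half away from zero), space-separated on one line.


0.7925 -0.4151

BᵀP = [4.0000 15.0000]
S = R + BᵀPB = [1/2] + [26.0000] = [26.5000]
BᵀPA = [21.0000 -11.0000]
K = S⁻¹·BᵀPA = [0.7925 -0.4151]
A−BK = [2.2925 0.5849; -0.5849 -0.1698]
AᵀP(A−BK) = [5.8585 1.2170; 1.2170 0.4340]
P' = Q + AᵀP(A−BK) = [8.3585 -0.2830; -0.2830 9.4340]
tr(P') = 17.7925


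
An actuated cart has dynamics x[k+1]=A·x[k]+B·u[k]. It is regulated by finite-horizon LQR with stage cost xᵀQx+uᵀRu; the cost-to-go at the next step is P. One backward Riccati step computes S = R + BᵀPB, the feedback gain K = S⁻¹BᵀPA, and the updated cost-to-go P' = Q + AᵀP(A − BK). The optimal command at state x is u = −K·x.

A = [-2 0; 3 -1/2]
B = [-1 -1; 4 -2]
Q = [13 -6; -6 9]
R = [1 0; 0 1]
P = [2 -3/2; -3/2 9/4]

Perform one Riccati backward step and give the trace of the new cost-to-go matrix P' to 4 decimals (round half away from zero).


BᵀP = [-8.0000 10.5000; 1.0000 -3.0000]
S = R + BᵀPB = [1 0; 0 1] + [50.0000 -13.0000; -13.0000 5.0000] = [51.0000 -13.0000; -13.0000 6.0000]
BᵀPA = [47.5000 -5.2500; -11.0000 1.5000]
K = S⁻¹·BᵀPA = [1.0365 -0.0876; 0.4124 0.0602]
A−BK = [-0.5511 -0.0274; -0.3212 -0.0292]
AᵀP(A−BK) = [1.5529 -0.0520; -0.0520 0.0123]
P' = Q + AᵀP(A−BK) = [14.5529 -6.0520; -6.0520 9.0123]
tr(P') = 23.5652

23.5652


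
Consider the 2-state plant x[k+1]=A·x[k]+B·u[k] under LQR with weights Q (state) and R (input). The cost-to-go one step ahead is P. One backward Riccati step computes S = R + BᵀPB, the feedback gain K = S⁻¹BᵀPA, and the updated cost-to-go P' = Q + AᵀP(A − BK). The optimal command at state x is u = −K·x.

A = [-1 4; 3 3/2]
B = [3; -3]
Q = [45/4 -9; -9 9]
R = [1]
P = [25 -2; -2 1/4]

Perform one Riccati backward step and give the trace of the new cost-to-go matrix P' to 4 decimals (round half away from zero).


24.4482

BᵀP = [81.0000 -6.7500]
S = R + BᵀPB = [1] + [263.2500] = [264.2500]
BᵀPA = [-101.2500 313.8750]
K = S⁻¹·BᵀPA = [-0.3832 1.1878]
A−BK = [0.1495 0.4366; 1.8505 5.0634]
AᵀP(A−BK) = [0.4551 0.3893; 0.3893 3.7431]
P' = Q + AᵀP(A−BK) = [11.7051 -8.6107; -8.6107 12.7431]
tr(P') = 24.4482


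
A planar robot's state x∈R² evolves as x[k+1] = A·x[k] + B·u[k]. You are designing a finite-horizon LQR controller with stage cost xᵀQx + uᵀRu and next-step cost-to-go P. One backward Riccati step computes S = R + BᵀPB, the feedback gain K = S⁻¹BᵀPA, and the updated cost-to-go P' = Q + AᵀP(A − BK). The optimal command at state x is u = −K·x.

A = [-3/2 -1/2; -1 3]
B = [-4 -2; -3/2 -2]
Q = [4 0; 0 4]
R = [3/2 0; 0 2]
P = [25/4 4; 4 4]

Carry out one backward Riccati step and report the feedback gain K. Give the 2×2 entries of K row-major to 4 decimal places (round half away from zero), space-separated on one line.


BᵀP = [-31.0000 -22.0000; -20.5000 -16.0000]
S = R + BᵀPB = [3/2 0; 0 2] + [157.0000 106.0000; 106.0000 73.0000] = [158.5000 106.0000; 106.0000 75.0000]
BᵀPA = [68.5000 -50.5000; 46.7500 -37.7500]
K = S⁻¹·BᵀPA = [0.2794 0.3285; 0.2285 -0.9676]
A−BK = [0.0744 -1.1213; -0.1239 1.5576]
AᵀP(A−BK) = [0.2438 -0.5788; -0.5788 5.6244]
P' = Q + AᵀP(A−BK) = [4.2438 -0.5788; -0.5788 9.6244]
tr(P') = 13.8682

0.2794 0.3285 0.2285 -0.9676


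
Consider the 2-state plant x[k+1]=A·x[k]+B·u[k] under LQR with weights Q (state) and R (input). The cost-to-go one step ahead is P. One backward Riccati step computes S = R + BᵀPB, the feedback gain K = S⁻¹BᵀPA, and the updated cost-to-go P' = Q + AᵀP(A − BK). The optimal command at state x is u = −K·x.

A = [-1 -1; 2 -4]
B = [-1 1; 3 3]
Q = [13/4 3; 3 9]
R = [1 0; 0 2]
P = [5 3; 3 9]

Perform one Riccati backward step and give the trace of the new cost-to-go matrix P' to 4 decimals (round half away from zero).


BᵀP = [4.0000 24.0000; 14.0000 30.0000]
S = R + BᵀPB = [1 0; 0 2] + [68.0000 76.0000; 76.0000 104.0000] = [69.0000 76.0000; 76.0000 106.0000]
BᵀPA = [44.0000 -100.0000; 46.0000 -134.0000]
K = S⁻¹·BᵀPA = [0.7594 -0.2705; -0.1105 -1.0702]
A−BK = [-0.1300 -0.2003; 0.0533 0.0221]
AᵀP(A−BK) = [0.6697 0.1313; 0.1313 2.5423]
P' = Q + AᵀP(A−BK) = [3.9197 3.1313; 3.1313 11.5423]
tr(P') = 15.4620

15.4620


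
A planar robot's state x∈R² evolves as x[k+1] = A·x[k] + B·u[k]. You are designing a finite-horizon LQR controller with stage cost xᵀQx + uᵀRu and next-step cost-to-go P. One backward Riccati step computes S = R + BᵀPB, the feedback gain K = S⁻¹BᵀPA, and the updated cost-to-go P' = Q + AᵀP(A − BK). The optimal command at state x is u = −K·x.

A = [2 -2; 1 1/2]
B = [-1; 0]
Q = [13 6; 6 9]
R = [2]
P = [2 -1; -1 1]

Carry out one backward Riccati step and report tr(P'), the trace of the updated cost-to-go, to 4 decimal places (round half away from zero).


BᵀP = [-2.0000 1.0000]
S = R + BᵀPB = [2] + [2.0000] = [4.0000]
BᵀPA = [-3.0000 4.5000]
K = S⁻¹·BᵀPA = [-0.7500 1.1250]
A−BK = [1.2500 -0.8750; 1.0000 0.5000]
AᵀP(A−BK) = [2.7500 -3.1250; -3.1250 5.1875]
P' = Q + AᵀP(A−BK) = [15.7500 2.8750; 2.8750 14.1875]
tr(P') = 29.9375

29.9375


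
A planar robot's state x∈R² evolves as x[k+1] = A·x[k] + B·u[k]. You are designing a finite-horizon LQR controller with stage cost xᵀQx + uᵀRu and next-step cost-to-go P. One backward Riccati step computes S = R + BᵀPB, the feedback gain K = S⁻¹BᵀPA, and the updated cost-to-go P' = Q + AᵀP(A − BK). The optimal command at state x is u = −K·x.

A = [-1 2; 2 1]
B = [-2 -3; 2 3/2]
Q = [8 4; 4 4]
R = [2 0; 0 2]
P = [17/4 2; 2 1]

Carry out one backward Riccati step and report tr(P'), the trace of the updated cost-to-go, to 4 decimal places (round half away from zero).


BᵀP = [-4.5000 -2.0000; -9.7500 -4.5000]
S = R + BᵀPB = [2 0; 0 2] + [5.0000 10.5000; 10.5000 22.5000] = [7.0000 10.5000; 10.5000 24.5000]
BᵀPA = [0.5000 -11.0000; 0.7500 -24.0000]
K = S⁻¹·BᵀPA = [0.0714 -0.2857; 0.0000 -0.8571]
A−BK = [-0.8571 -1.1429; 1.8571 2.8571]
AᵀP(A−BK) = [0.2143 0.2857; 0.2857 2.2857]
P' = Q + AᵀP(A−BK) = [8.2143 4.2857; 4.2857 6.2857]
tr(P') = 14.5000

14.5000


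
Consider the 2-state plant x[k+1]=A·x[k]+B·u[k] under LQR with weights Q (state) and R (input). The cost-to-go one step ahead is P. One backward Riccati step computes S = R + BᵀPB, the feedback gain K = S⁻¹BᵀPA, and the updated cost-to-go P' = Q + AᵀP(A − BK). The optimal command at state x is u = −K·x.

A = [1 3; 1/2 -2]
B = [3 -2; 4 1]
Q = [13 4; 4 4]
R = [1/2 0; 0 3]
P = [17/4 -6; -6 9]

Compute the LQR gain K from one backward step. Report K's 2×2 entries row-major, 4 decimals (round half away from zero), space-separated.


0.1034 -0.5659 -0.1545 -1.1808

BᵀP = [-11.2500 18.0000; -14.5000 21.0000]
S = R + BᵀPB = [1/2 0; 0 3] + [38.2500 40.5000; 40.5000 50.0000] = [38.7500 40.5000; 40.5000 53.0000]
BᵀPA = [-2.2500 -69.7500; -4.0000 -85.5000]
K = S⁻¹·BᵀPA = [0.1034 -0.5659; -0.1545 -1.1808]
A−BK = [0.3809 2.3362; 0.2409 1.4444]
AᵀP(A−BK) = [0.1147 0.7536; 0.7536 5.8222]
P' = Q + AᵀP(A−BK) = [13.1147 4.7536; 4.7536 9.8222]
tr(P') = 22.9370


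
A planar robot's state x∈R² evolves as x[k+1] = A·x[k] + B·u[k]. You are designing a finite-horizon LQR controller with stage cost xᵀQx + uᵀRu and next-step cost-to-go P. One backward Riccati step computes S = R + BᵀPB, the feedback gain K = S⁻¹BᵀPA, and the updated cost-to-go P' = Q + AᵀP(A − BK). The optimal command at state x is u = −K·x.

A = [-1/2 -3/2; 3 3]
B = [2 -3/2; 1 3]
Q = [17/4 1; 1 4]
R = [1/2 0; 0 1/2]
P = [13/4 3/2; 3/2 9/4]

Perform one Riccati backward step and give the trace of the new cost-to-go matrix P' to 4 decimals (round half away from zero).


9.1743

BᵀP = [8.0000 5.2500; -0.3750 4.5000]
S = R + BᵀPB = [1/2 0; 0 1/2] + [21.2500 3.7500; 3.7500 14.0625] = [21.7500 3.7500; 3.7500 14.5625]
BᵀPA = [11.7500 3.7500; 13.6875 14.0625]
K = S⁻¹·BᵀPA = [0.3957 0.0062; 0.8380 0.9641]
A−BK = [-0.0345 -0.0663; 0.0902 0.1016]
AᵀP(A−BK) = [0.4423 0.4190; 0.4190 0.4820]
P' = Q + AᵀP(A−BK) = [4.6923 1.4190; 1.4190 4.4820]
tr(P') = 9.1743


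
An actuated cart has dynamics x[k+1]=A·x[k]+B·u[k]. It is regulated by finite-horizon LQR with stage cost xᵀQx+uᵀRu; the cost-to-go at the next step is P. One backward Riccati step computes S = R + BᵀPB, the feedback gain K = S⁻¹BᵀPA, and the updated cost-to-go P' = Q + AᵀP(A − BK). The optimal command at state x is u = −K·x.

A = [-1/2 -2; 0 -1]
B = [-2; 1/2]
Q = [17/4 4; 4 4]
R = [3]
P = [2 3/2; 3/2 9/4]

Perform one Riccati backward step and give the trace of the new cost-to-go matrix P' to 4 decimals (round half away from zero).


16.5000

BᵀP = [-3.2500 -1.8750]
S = R + BᵀPB = [3] + [5.5625] = [8.5625]
BᵀPA = [1.6250 8.3750]
K = S⁻¹·BᵀPA = [0.1898 0.9781]
A−BK = [-0.1204 -0.0438; -0.0949 -1.4891]
AᵀP(A−BK) = [0.1916 1.1606; 1.1606 8.0584]
P' = Q + AᵀP(A−BK) = [4.4416 5.1606; 5.1606 12.0584]
tr(P') = 16.5000


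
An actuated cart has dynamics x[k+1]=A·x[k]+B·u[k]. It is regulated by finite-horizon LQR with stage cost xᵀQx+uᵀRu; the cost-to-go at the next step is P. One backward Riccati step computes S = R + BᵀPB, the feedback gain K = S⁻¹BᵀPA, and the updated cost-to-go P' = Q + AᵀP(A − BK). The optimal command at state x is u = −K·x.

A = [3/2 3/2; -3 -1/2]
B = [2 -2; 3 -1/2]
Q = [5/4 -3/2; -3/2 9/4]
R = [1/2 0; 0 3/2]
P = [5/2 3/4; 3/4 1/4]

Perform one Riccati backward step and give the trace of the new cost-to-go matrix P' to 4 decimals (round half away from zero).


3.9743

BᵀP = [7.2500 2.2500; -5.3750 -1.6250]
S = R + BᵀPB = [1/2 0; 0 3/2] + [21.2500 -15.6250; -15.6250 11.5625] = [21.7500 -15.6250; -15.6250 13.0625]
BᵀPA = [4.1250 9.7500; -3.1875 -7.2500]
K = S⁻¹·BᵀPA = [0.1020 0.3522; -0.1220 -0.1337]
A−BK = [1.0520 0.5281; -3.3671 -1.6235]
AᵀP(A−BK) = [0.3153 0.1834; 0.1834 0.1590]
P' = Q + AᵀP(A−BK) = [1.5653 -1.3166; -1.3166 2.4090]
tr(P') = 3.9743


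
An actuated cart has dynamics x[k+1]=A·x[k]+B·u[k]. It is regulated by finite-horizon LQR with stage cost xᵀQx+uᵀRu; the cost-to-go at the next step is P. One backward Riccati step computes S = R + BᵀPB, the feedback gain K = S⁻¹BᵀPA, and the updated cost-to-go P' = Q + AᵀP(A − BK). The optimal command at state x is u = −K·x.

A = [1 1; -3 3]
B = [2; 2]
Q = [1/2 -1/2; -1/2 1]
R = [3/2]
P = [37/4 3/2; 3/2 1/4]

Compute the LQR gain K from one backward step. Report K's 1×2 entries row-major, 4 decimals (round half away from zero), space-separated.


BᵀP = [21.5000 3.5000]
S = R + BᵀPB = [3/2] + [50.0000] = [51.5000]
BᵀPA = [11.0000 32.0000]
K = S⁻¹·BᵀPA = [0.2136 0.6214]
A−BK = [0.5728 -0.2427; -3.4272 1.7573]
AᵀP(A−BK) = [0.1505 0.1650; 0.1650 0.6165]
P' = Q + AᵀP(A−BK) = [0.6505 -0.3350; -0.3350 1.6165]
tr(P') = 2.2670

0.2136 0.6214


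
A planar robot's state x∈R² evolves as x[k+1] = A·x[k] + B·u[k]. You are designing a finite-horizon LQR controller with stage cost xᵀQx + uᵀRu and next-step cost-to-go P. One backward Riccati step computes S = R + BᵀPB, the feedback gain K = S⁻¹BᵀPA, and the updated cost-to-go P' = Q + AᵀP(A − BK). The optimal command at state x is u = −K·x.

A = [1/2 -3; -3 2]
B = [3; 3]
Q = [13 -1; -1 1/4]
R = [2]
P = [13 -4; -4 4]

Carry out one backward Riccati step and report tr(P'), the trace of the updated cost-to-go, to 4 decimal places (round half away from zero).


164.2560

BᵀP = [27.0000 0.0000]
S = R + BᵀPB = [2] + [81.0000] = [83.0000]
BᵀPA = [13.5000 -81.0000]
K = S⁻¹·BᵀPA = [0.1627 -0.9759]
A−BK = [0.0120 -0.0723; -3.4880 4.9277]
AᵀP(A−BK) = [49.0542 -70.3253; -70.3253 101.9518]
P' = Q + AᵀP(A−BK) = [62.0542 -71.3253; -71.3253 102.2018]
tr(P') = 164.2560


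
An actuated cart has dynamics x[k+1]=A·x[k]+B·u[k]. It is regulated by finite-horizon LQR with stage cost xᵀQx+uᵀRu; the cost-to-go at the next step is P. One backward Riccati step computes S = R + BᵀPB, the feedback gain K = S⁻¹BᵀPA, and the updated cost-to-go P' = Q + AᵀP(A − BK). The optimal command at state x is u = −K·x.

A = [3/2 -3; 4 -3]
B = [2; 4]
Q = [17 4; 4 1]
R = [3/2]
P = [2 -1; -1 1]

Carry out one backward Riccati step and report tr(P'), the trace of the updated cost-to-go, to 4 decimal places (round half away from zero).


24.9737

BᵀP = [0.0000 2.0000]
S = R + BᵀPB = [3/2] + [8.0000] = [9.5000]
BᵀPA = [8.0000 -6.0000]
K = S⁻¹·BᵀPA = [0.8421 -0.6316]
A−BK = [-0.1842 -1.7368; 0.6316 -0.4737]
AᵀP(A−BK) = [1.7632 0.5526; 0.5526 5.2105]
P' = Q + AᵀP(A−BK) = [18.7632 4.5526; 4.5526 6.2105]
tr(P') = 24.9737


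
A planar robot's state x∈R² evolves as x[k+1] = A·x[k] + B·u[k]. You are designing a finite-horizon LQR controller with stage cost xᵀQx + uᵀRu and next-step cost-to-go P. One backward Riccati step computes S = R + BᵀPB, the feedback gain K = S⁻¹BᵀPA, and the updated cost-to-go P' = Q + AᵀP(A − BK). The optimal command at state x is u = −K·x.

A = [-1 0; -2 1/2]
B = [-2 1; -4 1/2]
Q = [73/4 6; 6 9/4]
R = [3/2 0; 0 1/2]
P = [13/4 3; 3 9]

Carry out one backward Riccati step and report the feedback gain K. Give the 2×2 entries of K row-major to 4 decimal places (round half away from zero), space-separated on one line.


BᵀP = [-18.5000 -42.0000; 4.7500 7.5000]
S = R + BᵀPB = [3/2 0; 0 1/2] + [205.0000 -39.5000; -39.5000 8.5000] = [206.5000 -39.5000; -39.5000 9.0000]
BᵀPA = [102.5000 -21.0000; -19.7500 3.7500]
K = S⁻¹·BᵀPA = [0.4774 -0.1370; -0.0993 -0.1848]
A−BK = [0.0541 -0.0893; -0.0409 0.0442]
AᵀP(A−BK) = [0.3580 -0.1028; -0.1028 0.0651]
P' = Q + AᵀP(A−BK) = [18.6080 5.8972; 5.8972 2.3151]
tr(P') = 20.9231

0.4774 -0.1370 -0.0993 -0.1848


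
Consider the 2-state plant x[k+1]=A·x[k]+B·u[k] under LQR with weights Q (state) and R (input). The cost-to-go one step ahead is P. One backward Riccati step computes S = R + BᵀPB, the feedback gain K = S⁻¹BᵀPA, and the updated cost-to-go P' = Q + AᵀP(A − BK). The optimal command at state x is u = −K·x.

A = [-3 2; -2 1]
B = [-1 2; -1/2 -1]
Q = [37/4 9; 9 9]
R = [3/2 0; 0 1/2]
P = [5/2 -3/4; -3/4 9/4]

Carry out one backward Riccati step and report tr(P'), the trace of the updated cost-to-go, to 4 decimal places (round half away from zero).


29.7540

BᵀP = [-2.1250 -0.3750; 5.7500 -3.7500]
S = R + BᵀPB = [3/2 0; 0 1/2] + [2.3125 -3.8750; -3.8750 15.2500] = [3.8125 -3.8750; -3.8750 15.7500]
BᵀPA = [7.1250 -4.6250; -9.7500 7.7500]
K = S⁻¹·BᵀPA = [1.6530 -0.9507; -0.2124 0.2582]
A−BK = [-0.9223 0.5330; -1.3858 0.7828]
AᵀP(A−BK) = [8.6518 -4.9591; -4.9591 2.8522]
P' = Q + AᵀP(A−BK) = [17.9018 4.0409; 4.0409 11.8522]
tr(P') = 29.7540


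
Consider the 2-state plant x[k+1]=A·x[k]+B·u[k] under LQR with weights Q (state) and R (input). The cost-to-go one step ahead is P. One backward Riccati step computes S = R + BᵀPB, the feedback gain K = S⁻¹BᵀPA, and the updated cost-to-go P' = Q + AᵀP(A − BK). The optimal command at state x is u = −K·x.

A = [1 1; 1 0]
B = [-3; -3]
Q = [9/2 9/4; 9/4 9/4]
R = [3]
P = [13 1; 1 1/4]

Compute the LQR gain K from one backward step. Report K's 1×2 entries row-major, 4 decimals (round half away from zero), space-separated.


BᵀP = [-42.0000 -3.7500]
S = R + BᵀPB = [3] + [137.2500] = [140.2500]
BᵀPA = [-45.7500 -42.0000]
K = S⁻¹·BᵀPA = [-0.3262 -0.2995]
A−BK = [0.0214 0.1016; 0.0214 -0.8984]
AᵀP(A−BK) = [0.3262 0.2995; 0.2995 0.4225]
P' = Q + AᵀP(A−BK) = [4.8262 2.5495; 2.5495 2.6725]
tr(P') = 7.4987

-0.3262 -0.2995


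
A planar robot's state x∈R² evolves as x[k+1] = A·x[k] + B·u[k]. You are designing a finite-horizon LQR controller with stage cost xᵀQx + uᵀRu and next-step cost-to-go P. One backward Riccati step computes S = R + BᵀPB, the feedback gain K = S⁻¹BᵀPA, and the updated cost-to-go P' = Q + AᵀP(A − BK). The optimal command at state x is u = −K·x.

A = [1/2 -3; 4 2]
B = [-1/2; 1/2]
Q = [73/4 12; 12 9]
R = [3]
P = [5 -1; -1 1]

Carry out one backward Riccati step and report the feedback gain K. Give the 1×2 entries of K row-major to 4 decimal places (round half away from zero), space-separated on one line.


BᵀP = [-3.0000 1.0000]
S = R + BᵀPB = [3] + [2.0000] = [5.0000]
BᵀPA = [2.5000 11.0000]
K = S⁻¹·BᵀPA = [0.5000 2.2000]
A−BK = [0.7500 -1.9000; 3.7500 0.9000]
AᵀP(A−BK) = [12.0000 6.0000; 6.0000 36.8000]
P' = Q + AᵀP(A−BK) = [30.2500 18.0000; 18.0000 45.8000]
tr(P') = 76.0500

0.5000 2.2000


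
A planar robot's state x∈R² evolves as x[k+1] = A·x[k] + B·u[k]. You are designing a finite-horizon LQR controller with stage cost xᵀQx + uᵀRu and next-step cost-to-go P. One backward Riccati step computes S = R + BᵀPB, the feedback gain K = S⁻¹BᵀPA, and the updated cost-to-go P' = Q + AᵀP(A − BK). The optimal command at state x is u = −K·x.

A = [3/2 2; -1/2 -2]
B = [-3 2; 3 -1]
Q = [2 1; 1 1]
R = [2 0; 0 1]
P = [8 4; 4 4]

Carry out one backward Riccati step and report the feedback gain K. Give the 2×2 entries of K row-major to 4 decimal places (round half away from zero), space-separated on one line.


BᵀP = [-12.0000 0.0000; 12.0000 4.0000]
S = R + BᵀPB = [2 0; 0 1] + [36.0000 -24.0000; -24.0000 20.0000] = [38.0000 -24.0000; -24.0000 21.0000]
BᵀPA = [-18.0000 -24.0000; 16.0000 16.0000]
K = S⁻¹·BᵀPA = [0.0270 -0.5405; 0.7928 0.1441]
A−BK = [-0.0045 0.0901; 0.2117 -0.2342]
AᵀP(A−BK) = [0.8018 -0.0360; -0.0360 0.7207]
P' = Q + AᵀP(A−BK) = [2.8018 0.9640; 0.9640 1.7207]
tr(P') = 4.5225

0.0270 -0.5405 0.7928 0.1441


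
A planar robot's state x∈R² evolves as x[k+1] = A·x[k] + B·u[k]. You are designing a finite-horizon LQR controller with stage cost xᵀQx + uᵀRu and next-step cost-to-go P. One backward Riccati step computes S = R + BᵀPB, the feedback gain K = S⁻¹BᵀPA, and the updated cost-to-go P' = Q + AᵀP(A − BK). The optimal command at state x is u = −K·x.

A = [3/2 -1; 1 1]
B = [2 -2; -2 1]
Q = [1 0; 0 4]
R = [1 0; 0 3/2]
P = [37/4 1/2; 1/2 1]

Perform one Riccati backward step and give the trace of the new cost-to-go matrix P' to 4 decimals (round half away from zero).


BᵀP = [17.5000 -1.0000; -18.0000 0.0000]
S = R + BᵀPB = [1 0; 0 3/2] + [37.0000 -36.0000; -36.0000 36.0000] = [38.0000 -36.0000; -36.0000 37.5000]
BᵀPA = [25.2500 -18.5000; -27.0000 18.0000]
K = S⁻¹·BᵀPA = [-0.1948 -0.3547; -0.9070 0.1395]
A−BK = [0.0756 -0.0116; 1.5174 0.1512]
AᵀP(A−BK) = [3.7420 0.0974; 0.0974 0.1773]
P' = Q + AᵀP(A−BK) = [4.7420 0.0974; 0.0974 4.1773]
tr(P') = 8.9193

8.9193


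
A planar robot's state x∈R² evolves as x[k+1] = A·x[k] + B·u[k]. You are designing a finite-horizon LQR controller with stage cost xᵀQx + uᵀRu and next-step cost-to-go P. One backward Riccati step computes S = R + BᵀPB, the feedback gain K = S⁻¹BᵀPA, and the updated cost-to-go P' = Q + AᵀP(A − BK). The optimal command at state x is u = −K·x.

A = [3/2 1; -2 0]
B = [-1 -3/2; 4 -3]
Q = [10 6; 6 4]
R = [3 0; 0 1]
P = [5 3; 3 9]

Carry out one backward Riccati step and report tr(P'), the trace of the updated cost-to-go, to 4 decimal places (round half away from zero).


16.4404

BᵀP = [7.0000 33.0000; -16.5000 -31.5000]
S = R + BᵀPB = [3 0; 0 1] + [125.0000 -109.5000; -109.5000 119.2500] = [128.0000 -109.5000; -109.5000 120.2500]
BᵀPA = [-55.5000 7.0000; 38.2500 -16.5000]
K = S⁻¹·BᵀPA = [-0.7307 -0.2837; -0.3472 -0.3955]
A−BK = [0.2485 0.1230; -0.1191 -0.0519]
AᵀP(A−BK) = [1.9810 0.8850; 0.8850 0.4595]
P' = Q + AᵀP(A−BK) = [11.9810 6.8850; 6.8850 4.4595]
tr(P') = 16.4404


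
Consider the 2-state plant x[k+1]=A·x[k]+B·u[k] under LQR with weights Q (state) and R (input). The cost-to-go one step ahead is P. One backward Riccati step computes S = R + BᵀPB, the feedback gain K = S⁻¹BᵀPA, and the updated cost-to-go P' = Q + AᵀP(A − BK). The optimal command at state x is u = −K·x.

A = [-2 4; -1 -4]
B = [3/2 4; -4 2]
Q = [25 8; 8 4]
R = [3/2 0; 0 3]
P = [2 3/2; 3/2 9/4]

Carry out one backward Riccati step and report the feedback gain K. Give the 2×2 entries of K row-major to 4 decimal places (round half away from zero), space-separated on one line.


0.0390 1.0909 -0.4633 0.4385

BᵀP = [-3.0000 -6.7500; 11.0000 10.5000]
S = R + BᵀPB = [3/2 0; 0 3] + [22.5000 -25.5000; -25.5000 65.0000] = [24.0000 -25.5000; -25.5000 68.0000]
BᵀPA = [12.7500 15.0000; -32.5000 2.0000]
K = S⁻¹·BᵀPA = [0.0390 1.0909; -0.4633 0.4385]
A−BK = [-0.2051 0.6096; 0.0825 -0.5134]
AᵀP(A−BK) = [0.6950 -0.6578; -0.6578 2.7594]
P' = Q + AᵀP(A−BK) = [25.6950 7.3422; 7.3422 6.7594]
tr(P') = 32.4544


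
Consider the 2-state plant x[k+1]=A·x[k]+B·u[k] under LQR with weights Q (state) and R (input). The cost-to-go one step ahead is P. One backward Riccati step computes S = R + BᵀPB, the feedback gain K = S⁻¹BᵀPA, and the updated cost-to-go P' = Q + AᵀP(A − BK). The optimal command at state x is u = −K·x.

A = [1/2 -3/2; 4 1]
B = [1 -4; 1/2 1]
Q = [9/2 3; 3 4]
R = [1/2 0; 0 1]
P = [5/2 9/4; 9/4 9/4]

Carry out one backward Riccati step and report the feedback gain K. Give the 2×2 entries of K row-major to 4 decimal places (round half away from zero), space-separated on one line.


BᵀP = [3.6250 3.3750; -7.7500 -6.7500]
S = R + BᵀPB = [1/2 0; 0 1] + [5.3125 -11.1250; -11.1250 24.2500] = [5.8125 -11.1250; -11.1250 25.2500]
BᵀPA = [15.3125 -2.0625; -30.8750 4.8750]
K = S⁻¹·BᵀPA = [1.8764 0.0938; -0.3961 0.2344]
A−BK = [-2.9606 -0.6563; 3.4579 0.7188]
AᵀP(A−BK) = [4.6649 0.5508; 0.5508 0.1758]
P' = Q + AᵀP(A−BK) = [9.1649 3.5508; 3.5508 4.1758]
tr(P') = 13.3407

1.8764 0.0938 -0.3961 0.2344


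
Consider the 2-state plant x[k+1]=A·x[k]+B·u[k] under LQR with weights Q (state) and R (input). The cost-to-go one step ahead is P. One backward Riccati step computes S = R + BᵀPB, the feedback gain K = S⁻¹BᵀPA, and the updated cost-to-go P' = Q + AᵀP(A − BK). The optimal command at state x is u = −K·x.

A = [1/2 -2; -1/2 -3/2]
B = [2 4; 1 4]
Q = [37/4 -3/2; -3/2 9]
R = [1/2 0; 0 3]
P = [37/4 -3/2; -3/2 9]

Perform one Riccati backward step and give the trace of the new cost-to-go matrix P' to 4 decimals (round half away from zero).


19.3413

BᵀP = [17.0000 6.0000; 31.0000 30.0000]
S = R + BᵀPB = [1/2 0; 0 3] + [40.0000 92.0000; 92.0000 244.0000] = [40.5000 92.0000; 92.0000 247.0000]
BᵀPA = [5.5000 -43.0000; 0.5000 -107.0000]
K = S⁻¹·BᵀPA = [0.8525 -0.5047; -0.3155 -0.2452]
A−BK = [0.0570 -0.0097; -0.0905 -0.0145]
AᵀP(A−BK) = [0.7812 0.0235; 0.0235 0.3101]
P' = Q + AᵀP(A−BK) = [10.0312 -1.4765; -1.4765 9.3101]
tr(P') = 19.3413


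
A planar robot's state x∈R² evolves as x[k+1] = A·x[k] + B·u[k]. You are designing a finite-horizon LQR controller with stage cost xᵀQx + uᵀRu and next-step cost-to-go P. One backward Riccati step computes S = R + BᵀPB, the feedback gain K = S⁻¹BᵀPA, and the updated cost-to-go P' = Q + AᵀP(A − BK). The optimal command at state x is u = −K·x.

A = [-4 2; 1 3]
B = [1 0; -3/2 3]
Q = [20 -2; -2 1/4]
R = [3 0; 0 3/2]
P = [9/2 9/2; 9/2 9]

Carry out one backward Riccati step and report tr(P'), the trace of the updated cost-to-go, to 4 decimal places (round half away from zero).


BᵀP = [-2.2500 -9.0000; 13.5000 27.0000]
S = R + BᵀPB = [3 0; 0 3/2] + [11.2500 -27.0000; -27.0000 81.0000] = [14.2500 -27.0000; -27.0000 82.5000]
BᵀPA = [0.0000 -31.5000; -27.0000 108.0000]
K = S⁻¹·BᵀPA = [-1.6322 0.7103; -0.8615 1.5416]
A−BK = [-2.3678 1.2897; 1.1360 -0.5592]
AᵀP(A−BK) = [21.7406 -12.3778; -12.3778 8.8866]
P' = Q + AᵀP(A−BK) = [41.7406 -14.3778; -14.3778 9.1366]
tr(P') = 50.8772

50.8772


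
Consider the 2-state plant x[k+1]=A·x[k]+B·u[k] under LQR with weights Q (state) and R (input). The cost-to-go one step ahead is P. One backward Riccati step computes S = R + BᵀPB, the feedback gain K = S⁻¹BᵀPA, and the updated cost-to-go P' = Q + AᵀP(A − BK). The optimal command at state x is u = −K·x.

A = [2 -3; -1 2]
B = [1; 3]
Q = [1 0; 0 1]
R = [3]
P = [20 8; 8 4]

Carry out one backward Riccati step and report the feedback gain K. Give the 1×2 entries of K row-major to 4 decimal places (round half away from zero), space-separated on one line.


0.6355 -0.8598

BᵀP = [44.0000 20.0000]
S = R + BᵀPB = [3] + [104.0000] = [107.0000]
BᵀPA = [68.0000 -92.0000]
K = S⁻¹·BᵀPA = [0.6355 -0.8598]
A−BK = [1.3645 -2.1402; -2.9065 4.5794]
AᵀP(A−BK) = [8.7850 -13.5327; -13.5327 20.8972]
P' = Q + AᵀP(A−BK) = [9.7850 -13.5327; -13.5327 21.8972]
tr(P') = 31.6822


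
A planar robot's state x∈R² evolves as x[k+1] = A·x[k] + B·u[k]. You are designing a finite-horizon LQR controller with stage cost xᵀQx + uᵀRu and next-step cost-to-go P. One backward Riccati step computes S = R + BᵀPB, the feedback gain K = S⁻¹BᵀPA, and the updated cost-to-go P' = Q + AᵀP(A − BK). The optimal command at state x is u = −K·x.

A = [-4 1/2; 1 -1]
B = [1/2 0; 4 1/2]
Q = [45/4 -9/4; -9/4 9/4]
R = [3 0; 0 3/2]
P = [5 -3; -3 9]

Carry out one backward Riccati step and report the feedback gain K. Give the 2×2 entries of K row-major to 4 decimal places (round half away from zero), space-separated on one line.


0.4253 -0.2654 0.8436 -0.1793

BᵀP = [-9.5000 34.5000; -1.5000 4.5000]
S = R + BᵀPB = [3 0; 0 3/2] + [133.2500 17.2500; 17.2500 2.2500] = [136.2500 17.2500; 17.2500 3.7500]
BᵀPA = [72.5000 -39.2500; 10.5000 -5.2500]
K = S⁻¹·BᵀPA = [0.4253 -0.2654; 0.8436 -0.1793]
A−BK = [-4.2127 0.6327; -1.1230 0.1511]
AᵀP(A−BK) = [73.3076 -11.3779; -11.3779 1.8928]
P' = Q + AᵀP(A−BK) = [84.5576 -13.6279; -13.6279 4.1428]
tr(P') = 88.7004


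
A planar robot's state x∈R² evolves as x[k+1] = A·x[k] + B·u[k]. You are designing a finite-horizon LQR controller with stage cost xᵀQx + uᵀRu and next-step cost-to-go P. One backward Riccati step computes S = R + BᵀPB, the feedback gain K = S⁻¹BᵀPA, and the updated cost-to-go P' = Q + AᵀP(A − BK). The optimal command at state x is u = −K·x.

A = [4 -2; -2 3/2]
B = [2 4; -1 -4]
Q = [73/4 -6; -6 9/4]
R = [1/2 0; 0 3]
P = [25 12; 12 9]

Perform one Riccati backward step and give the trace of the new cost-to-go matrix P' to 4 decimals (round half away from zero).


BᵀP = [38.0000 15.0000; 52.0000 12.0000]
S = R + BᵀPB = [1/2 0; 0 3] + [61.0000 92.0000; 92.0000 160.0000] = [61.5000 92.0000; 92.0000 163.0000]
BᵀPA = [122.0000 -53.5000; 184.0000 -86.0000]
K = S⁻¹·BᵀPA = [1.8955 -0.5181; 0.0590 -0.2352]
A−BK = [-0.0269 -0.0231; 0.1314 0.0412]
AᵀP(A−BK) = [1.8955 -0.5181; -0.5181 0.3059]
P' = Q + AᵀP(A−BK) = [20.1455 -6.5181; -6.5181 2.5559]
tr(P') = 22.7015

22.7015
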